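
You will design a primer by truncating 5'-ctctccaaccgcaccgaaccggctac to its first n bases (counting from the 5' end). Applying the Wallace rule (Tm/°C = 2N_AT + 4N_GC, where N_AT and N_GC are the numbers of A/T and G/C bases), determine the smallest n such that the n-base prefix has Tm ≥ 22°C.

First 6 bases: CTCTCC → Tm = 20°C (< 22°C)
First 7 bases: CTCTCCA → Tm = 22°C (≥ 22°C)
Since every base adds ≥2°C, Tm only increases with n, so the threshold is first crossed at n = 7.

n = 7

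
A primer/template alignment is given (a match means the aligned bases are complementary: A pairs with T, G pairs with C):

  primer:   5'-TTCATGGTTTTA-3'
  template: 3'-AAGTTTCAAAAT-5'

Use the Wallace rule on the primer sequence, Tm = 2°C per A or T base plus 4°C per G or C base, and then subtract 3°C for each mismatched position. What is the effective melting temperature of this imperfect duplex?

24°C

Primer base counts: A=2, T=7, G=2, C=1 → A+T=9, G+C=3
Perfect-match Tm = 2(9) + 4(3) = 18 + 12 = 30°C
Mismatches (positions where the bases are not complementary): 2 (at positions 5, 6)
Effective Tm = 30 − 2×3 = 30 − 6 = 24°C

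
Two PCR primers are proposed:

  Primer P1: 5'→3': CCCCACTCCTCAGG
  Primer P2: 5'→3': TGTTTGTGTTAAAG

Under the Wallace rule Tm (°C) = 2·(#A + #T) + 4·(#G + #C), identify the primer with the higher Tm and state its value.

Primer P1, 48°C

Primer P1: A+T=4, G+C=10 → Tm = 2(4)+4(10) = 48°C
Primer P2: A+T=10, G+C=4 → Tm = 2(10)+4(4) = 36°C
48°C vs 36°C → primer P1 is higher.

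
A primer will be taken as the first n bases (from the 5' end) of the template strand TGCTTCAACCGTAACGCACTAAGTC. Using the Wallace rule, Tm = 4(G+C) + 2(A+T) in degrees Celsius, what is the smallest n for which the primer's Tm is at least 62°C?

First 20 bases: TGCTTCAACCGTAACGCACT → Tm = 60°C (< 62°C)
First 21 bases: TGCTTCAACCGTAACGCACTA → Tm = 62°C (≥ 62°C)
Since every base adds ≥2°C, Tm only increases with n, so the threshold is first crossed at n = 21.

n = 21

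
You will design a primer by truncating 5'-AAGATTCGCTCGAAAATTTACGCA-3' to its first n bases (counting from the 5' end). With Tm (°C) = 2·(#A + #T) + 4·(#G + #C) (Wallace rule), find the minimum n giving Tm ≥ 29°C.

First 10 bases: AAGATTCGCT → Tm = 28°C (< 29°C)
First 11 bases: AAGATTCGCTC → Tm = 32°C (≥ 29°C)
Each additional base adds 2°C (A/T) or 4°C (G/C), so Tm is non-decreasing in n; n = 11 is the first length to reach 29°C.

n = 11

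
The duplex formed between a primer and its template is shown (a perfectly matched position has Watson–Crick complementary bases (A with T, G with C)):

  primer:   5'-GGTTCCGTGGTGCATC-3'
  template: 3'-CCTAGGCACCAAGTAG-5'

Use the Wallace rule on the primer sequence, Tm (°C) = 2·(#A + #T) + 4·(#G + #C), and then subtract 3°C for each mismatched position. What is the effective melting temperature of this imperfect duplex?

46°C

Primer base counts: A=1, T=5, G=6, C=4 → A+T=6, G+C=10
Perfect-match Tm = 2(6) + 4(10) = 12 + 40 = 52°C
Mismatches (positions where the bases are not complementary): 2 (at positions 3, 12)
Effective Tm = 52 − 2×3 = 52 − 6 = 46°C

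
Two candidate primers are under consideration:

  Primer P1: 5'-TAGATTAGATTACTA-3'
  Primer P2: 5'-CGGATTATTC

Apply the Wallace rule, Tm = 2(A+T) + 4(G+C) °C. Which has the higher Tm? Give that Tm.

Primer P1: A+T=12, G+C=3 → Tm = 2(12)+4(3) = 36°C
Primer P2: A+T=6, G+C=4 → Tm = 2(6)+4(4) = 28°C
36°C vs 28°C → primer P1 is higher.

Primer P1, 36°C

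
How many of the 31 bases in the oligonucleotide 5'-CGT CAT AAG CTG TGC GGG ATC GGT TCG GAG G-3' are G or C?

A=5, C=6, T=7, G=13
G+C = 13 + 6 = 19

19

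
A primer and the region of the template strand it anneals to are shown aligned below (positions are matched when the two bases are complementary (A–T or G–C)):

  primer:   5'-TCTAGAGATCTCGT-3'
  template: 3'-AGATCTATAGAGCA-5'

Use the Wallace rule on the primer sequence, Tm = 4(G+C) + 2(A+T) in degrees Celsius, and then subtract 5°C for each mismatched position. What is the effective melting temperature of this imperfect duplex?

35°C

Primer base counts: A=3, T=5, G=3, C=3 → A+T=8, G+C=6
Perfect-match Tm = 2(8) + 4(6) = 16 + 24 = 40°C
Mismatches (positions where the bases are not complementary): 1 (at position 7)
Effective Tm = 40 − 1×5 = 40 − 5 = 35°C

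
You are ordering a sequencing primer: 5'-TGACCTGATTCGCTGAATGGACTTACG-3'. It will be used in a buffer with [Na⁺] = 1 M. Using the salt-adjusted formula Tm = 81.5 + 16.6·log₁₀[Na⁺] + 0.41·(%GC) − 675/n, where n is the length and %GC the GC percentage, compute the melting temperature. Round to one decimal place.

Length n = 27. Scanning the sequence gives A=6, C=6, T=8, G=7.
G+C = 13, so %GC = 13/27 × 100 = 48.148%
Salt term: 16.6 × (0) = 0
GC term: 0.41 × 48.148 = 19.741; length term: −675/27 = −25
Tm = 81.5 + (0) + 19.741 − 25 = 76.241 → 76.2°C

76.2°C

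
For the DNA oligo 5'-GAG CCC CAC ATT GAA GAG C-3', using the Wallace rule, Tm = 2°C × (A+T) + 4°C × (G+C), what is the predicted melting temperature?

60°C

Base counts: C=6, T=2, A=6, G=5
A+T = 8, G+C = 11
Tm = 2×8 + 4×11 = 60°C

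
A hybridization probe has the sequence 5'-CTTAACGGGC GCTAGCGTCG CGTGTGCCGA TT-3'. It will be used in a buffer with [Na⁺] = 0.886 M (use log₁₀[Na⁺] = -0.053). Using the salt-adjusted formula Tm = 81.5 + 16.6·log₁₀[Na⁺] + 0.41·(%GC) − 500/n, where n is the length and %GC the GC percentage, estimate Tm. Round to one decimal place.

Length n = 32. Scanning the sequence gives C=9, G=11, A=4, T=8.
G+C = 20, so %GC = 20/32 × 100 = 62.5%
Salt term: 16.6 × (-0.053) = -0.88
GC term: 0.41 × 62.5 = 25.625; length term: −500/32 = −15.625
Tm = 81.5 + (-0.88) + 25.625 − 15.625 = 90.62 → 90.6°C

90.6°C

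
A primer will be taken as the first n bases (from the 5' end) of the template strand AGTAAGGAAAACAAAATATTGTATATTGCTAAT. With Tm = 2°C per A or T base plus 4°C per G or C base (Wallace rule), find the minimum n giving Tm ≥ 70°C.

n = 29

First 28 bases: AGTAAGGAAAACAAAATATTGTATATTG → Tm = 68°C (< 70°C)
First 29 bases: AGTAAGGAAAACAAAATATTGTATATTGC → Tm = 72°C (≥ 70°C)
Since every base adds ≥2°C, Tm only increases with n, so the threshold is first crossed at n = 29.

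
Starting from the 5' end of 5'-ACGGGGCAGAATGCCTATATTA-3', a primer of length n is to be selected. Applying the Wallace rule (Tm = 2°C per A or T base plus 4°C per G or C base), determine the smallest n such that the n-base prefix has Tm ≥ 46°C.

First 13 bases: ACGGGGCAGAATG → Tm = 42°C (< 46°C)
First 14 bases: ACGGGGCAGAATGC → Tm = 46°C (≥ 46°C)
Since every base adds ≥2°C, Tm only increases with n, so the threshold is first crossed at n = 14.

n = 14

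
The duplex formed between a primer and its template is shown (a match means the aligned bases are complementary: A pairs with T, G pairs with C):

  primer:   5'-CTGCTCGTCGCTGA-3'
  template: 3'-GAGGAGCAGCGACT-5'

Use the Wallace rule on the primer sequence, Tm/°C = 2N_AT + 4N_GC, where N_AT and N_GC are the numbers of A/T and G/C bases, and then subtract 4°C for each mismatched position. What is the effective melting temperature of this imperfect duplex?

42°C

Primer base counts: A=1, T=4, G=4, C=5 → A+T=5, G+C=9
Perfect-match Tm = 2(5) + 4(9) = 10 + 36 = 46°C
Mismatches (positions where the bases are not complementary): 1 (at position 3)
Effective Tm = 46 − 1×4 = 46 − 4 = 42°C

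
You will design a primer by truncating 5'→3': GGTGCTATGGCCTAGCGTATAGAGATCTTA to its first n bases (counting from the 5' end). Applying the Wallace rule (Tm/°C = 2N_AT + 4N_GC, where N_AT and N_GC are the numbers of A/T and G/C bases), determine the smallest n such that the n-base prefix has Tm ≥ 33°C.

n = 11

First 10 bases: GGTGCTATGG → Tm = 32°C (< 33°C)
First 11 bases: GGTGCTATGGC → Tm = 36°C (≥ 33°C)
Since every base adds ≥2°C, Tm only increases with n, so the threshold is first crossed at n = 11.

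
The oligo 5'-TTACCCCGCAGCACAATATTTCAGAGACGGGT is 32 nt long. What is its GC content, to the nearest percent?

Counting bases: A=9, G=7, C=9, T=7
G+C = 7 + 9 = 16 out of 32 bases
%GC = 16/32 × 100 = 50% ≈ 50%

50%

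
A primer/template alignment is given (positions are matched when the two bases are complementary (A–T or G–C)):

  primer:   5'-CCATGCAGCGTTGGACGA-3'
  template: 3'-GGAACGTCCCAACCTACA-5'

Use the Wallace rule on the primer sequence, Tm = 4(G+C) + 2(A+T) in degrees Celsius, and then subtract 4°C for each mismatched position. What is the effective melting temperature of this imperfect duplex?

Primer base counts: A=4, T=3, G=6, C=5 → A+T=7, G+C=11
Perfect-match Tm = 2(7) + 4(11) = 14 + 44 = 58°C
Mismatches (positions where the bases are not complementary): 4 (at positions 3, 9, 16, 18)
Effective Tm = 58 − 4×4 = 58 − 16 = 42°C

42°C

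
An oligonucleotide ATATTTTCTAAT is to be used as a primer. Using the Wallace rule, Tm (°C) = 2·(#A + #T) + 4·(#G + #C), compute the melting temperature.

Scanning the sequence gives C=1, G=0, A=4, T=7.
So N_AT = 11 and N_GC = 1.
Tm = 4·1 + 2·11 = 4 + 22 = 26°C

26°C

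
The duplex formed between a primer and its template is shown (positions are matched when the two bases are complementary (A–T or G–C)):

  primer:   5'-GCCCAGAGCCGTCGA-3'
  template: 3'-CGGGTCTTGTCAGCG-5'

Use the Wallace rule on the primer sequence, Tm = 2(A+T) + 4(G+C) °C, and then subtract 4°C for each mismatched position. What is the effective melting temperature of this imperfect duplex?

40°C

Primer base counts: A=3, T=1, G=5, C=6 → A+T=4, G+C=11
Perfect-match Tm = 2(4) + 4(11) = 8 + 44 = 52°C
Mismatches (positions where the bases are not complementary): 3 (at positions 8, 10, 15)
Effective Tm = 52 − 3×4 = 52 − 12 = 40°C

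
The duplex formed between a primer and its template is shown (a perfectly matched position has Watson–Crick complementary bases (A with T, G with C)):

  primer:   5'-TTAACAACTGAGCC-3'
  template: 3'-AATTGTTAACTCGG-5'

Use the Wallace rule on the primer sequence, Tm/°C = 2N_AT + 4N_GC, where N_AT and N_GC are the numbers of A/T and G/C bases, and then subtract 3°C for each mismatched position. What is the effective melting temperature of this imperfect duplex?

Primer base counts: A=5, T=3, G=2, C=4 → A+T=8, G+C=6
Perfect-match Tm = 2(8) + 4(6) = 16 + 24 = 40°C
Mismatches (positions where the bases are not complementary): 1 (at position 8)
Effective Tm = 40 − 1×3 = 40 − 3 = 37°C

37°C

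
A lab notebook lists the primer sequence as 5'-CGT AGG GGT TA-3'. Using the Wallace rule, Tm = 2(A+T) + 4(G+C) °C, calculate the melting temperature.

34°C

G=5, T=3, C=1, A=2
AT pairs contribute 5, GC pairs contribute 6.
Tm = 2(5) + 4(6) = 10 + 24 = 34°C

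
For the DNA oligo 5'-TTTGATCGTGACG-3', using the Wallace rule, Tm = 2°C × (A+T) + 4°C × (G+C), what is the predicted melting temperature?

Scanning the sequence gives C=2, T=5, A=2, G=4.
So N_AT = 7 and N_GC = 6.
Tm = 4·6 + 2·7 = 24 + 14 = 38°C

38°C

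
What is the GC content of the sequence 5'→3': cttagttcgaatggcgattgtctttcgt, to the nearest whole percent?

43%

T=12, G=7, A=4, C=5
G+C = 7 + 5 = 12 out of 28 bases
%GC = 12/28 × 100 = 42.86% ≈ 43%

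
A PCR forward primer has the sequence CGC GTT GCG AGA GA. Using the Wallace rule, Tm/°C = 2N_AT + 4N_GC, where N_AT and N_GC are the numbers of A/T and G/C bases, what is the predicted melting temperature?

46°C

Counting bases: C=3, T=2, G=6, A=3
AT pairs contribute 5, GC pairs contribute 9.
Tm = 4·9 + 2·5 = 36 + 10 = 46°C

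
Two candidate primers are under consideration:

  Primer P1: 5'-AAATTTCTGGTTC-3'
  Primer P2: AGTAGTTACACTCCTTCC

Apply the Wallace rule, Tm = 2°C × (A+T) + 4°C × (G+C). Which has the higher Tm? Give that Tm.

Primer P2, 52°C

Primer P1: A+T=9, G+C=4 → Tm = 2(9)+4(4) = 34°C
Primer P2: A+T=10, G+C=8 → Tm = 2(10)+4(8) = 52°C
34°C vs 52°C → primer P2 is higher.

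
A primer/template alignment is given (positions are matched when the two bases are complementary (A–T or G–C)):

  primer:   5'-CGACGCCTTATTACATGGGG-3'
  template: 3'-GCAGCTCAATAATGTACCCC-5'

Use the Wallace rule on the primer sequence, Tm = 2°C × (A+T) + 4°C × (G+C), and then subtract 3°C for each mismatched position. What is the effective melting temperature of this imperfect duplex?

53°C

Primer base counts: A=4, T=5, G=6, C=5 → A+T=9, G+C=11
Perfect-match Tm = 2(9) + 4(11) = 18 + 44 = 62°C
Mismatches (positions where the bases are not complementary): 3 (at positions 3, 6, 7)
Effective Tm = 62 − 3×3 = 62 − 9 = 53°C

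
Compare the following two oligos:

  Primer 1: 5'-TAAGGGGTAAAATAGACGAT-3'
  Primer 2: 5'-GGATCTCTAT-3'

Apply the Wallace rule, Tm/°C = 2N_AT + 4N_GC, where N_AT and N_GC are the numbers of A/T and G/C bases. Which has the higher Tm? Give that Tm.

Primer 1: A+T=13, G+C=7 → Tm = 2(13)+4(7) = 54°C
Primer 2: A+T=6, G+C=4 → Tm = 2(6)+4(4) = 28°C
54°C vs 28°C → primer 1 is higher.

Primer 1, 54°C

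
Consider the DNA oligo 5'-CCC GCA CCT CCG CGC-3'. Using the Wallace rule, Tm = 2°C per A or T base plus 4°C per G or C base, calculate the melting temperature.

56°C

Base counts: G=3, C=10, A=1, T=1
A+T = 2, G+C = 13
Tm = 4·13 + 2·2 = 52 + 4 = 56°C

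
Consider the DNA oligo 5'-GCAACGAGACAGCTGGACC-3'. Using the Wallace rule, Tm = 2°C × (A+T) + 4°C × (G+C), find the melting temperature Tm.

62°C

Base counts: A=6, G=6, C=6, T=1
A+T = 7, G+C = 12
Tm = 4·12 + 2·7 = 48 + 14 = 62°C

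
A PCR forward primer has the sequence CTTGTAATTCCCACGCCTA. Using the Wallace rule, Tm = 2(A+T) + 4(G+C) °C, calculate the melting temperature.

56°C

Scanning the sequence gives G=2, A=4, C=7, T=6.
So N_AT = 10 and N_GC = 9.
Tm = 4·9 + 2·10 = 36 + 20 = 56°C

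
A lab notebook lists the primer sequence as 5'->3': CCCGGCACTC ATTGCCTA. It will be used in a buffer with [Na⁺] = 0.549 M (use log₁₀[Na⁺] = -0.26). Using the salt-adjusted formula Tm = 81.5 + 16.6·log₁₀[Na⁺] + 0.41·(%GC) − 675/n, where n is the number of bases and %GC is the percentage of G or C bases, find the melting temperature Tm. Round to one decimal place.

Length n = 18. A=3, G=3, T=4, C=8
G+C = 11, so %GC = 11/18 × 100 = 61.111%
Salt term: 16.6 × (-0.26) = -4.316
GC term: 0.41 × 61.111 = 25.056; length term: −675/18 = −37.5
Tm = 81.5 + (-4.316) + 25.056 − 37.5 = 64.74 → 64.7°C

64.7°C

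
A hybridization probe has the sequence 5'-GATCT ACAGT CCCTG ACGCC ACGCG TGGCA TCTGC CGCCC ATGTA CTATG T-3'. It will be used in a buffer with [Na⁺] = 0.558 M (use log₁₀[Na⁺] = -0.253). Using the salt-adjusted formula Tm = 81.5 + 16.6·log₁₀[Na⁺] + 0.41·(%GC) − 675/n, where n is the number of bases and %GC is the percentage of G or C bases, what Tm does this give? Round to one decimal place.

Length n = 51. Counting bases: G=12, A=9, T=12, C=18
G+C = 30, so %GC = 30/51 × 100 = 58.824%
Salt term: 16.6 × (-0.253) = -4.2
GC term: 0.41 × 58.824 = 24.118; length term: −675/51 = −13.235
Tm = 81.5 + (-4.2) + 24.118 − 13.235 = 88.183 → 88.2°C

88.2°C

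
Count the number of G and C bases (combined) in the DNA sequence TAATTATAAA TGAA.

Base counts: T=5, A=8, C=0, G=1
Total G or C: 1 + 0 = 1

1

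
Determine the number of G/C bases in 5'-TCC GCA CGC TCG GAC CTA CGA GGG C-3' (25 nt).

Counting bases: G=8, C=10, A=4, T=3
Total G or C: 8 + 10 = 18

18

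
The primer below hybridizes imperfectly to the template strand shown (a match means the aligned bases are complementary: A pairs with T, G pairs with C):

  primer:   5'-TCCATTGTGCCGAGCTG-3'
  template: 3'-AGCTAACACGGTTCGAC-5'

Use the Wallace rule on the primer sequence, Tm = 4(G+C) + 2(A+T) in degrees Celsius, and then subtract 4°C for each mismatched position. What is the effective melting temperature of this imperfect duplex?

46°C

Primer base counts: A=2, T=5, G=5, C=5 → A+T=7, G+C=10
Perfect-match Tm = 2(7) + 4(10) = 14 + 40 = 54°C
Mismatches (positions where the bases are not complementary): 2 (at positions 3, 12)
Effective Tm = 54 − 2×4 = 54 − 8 = 46°C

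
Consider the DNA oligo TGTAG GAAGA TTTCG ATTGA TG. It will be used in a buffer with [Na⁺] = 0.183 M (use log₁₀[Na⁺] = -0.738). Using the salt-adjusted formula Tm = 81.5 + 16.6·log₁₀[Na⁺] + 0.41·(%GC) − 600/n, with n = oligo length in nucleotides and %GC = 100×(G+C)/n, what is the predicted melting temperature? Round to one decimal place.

56.9°C

Length n = 22. G=7, C=1, T=8, A=6
G+C = 8, so %GC = 8/22 × 100 = 36.364%
Salt term: 16.6 × (-0.738) = -12.251
GC term: 0.41 × 36.364 = 14.909; length term: −600/22 = −27.273
Tm = 81.5 + (-12.251) + 14.909 − 27.273 = 56.885 → 56.9°C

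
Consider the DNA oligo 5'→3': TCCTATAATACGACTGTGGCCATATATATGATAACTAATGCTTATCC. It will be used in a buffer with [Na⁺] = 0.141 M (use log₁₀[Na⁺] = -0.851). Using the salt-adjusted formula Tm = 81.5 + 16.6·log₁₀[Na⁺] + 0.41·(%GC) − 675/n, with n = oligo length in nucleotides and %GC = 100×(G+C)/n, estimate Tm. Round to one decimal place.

Length n = 47. Base counts: T=16, C=10, G=6, A=15
G+C = 16, so %GC = 16/47 × 100 = 34.043%
Salt term: 16.6 × (-0.851) = -14.127
GC term: 0.41 × 34.043 = 13.958; length term: −675/47 = −14.362
Tm = 81.5 + (-14.127) + 13.958 − 14.362 = 66.969 → 67.0°C

67.0°C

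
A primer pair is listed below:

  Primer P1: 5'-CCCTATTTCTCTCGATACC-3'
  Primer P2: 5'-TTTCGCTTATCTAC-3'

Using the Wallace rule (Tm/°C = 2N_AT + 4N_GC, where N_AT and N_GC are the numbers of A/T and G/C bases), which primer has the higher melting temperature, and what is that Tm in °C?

Primer P1, 56°C

Primer P1: A+T=10, G+C=9 → Tm = 2(10)+4(9) = 56°C
Primer P2: A+T=9, G+C=5 → Tm = 2(9)+4(5) = 38°C
56°C vs 38°C → primer P1 is higher.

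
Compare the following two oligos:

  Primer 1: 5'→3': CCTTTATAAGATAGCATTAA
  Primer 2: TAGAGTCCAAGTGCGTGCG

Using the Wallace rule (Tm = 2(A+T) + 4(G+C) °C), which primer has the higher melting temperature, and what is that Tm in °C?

Primer 2, 60°C

Primer 1: A+T=15, G+C=5 → Tm = 2(15)+4(5) = 50°C
Primer 2: A+T=8, G+C=11 → Tm = 2(8)+4(11) = 60°C
50°C vs 60°C → primer 2 is higher.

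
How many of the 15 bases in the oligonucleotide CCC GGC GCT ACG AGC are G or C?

12

A=2, C=7, T=1, G=5
Total G or C: 5 + 7 = 12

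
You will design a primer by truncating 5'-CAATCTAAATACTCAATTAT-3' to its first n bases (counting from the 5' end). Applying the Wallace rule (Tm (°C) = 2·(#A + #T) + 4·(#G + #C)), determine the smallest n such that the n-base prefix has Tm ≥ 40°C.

First 15 bases: CAATCTAAATACTCA → Tm = 38°C (< 40°C)
First 16 bases: CAATCTAAATACTCAA → Tm = 40°C (≥ 40°C)
Each additional base adds 2°C (A/T) or 4°C (G/C), so Tm is non-decreasing in n; n = 16 is the first length to reach 40°C.

n = 16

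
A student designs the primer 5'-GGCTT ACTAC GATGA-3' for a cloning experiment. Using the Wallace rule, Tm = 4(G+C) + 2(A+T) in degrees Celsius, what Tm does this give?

Scanning the sequence gives G=4, A=4, T=4, C=3.
So N_AT = 8 and N_GC = 7.
Tm = 2×8 + 4×7 = 44°C

44°C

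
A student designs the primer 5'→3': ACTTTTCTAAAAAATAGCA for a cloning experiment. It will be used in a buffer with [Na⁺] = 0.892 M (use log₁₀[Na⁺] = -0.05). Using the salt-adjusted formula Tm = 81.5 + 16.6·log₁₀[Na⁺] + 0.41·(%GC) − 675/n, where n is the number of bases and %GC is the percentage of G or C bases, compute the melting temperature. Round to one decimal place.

Length n = 19. Base counts: C=3, T=6, G=1, A=9
G+C = 4, so %GC = 4/19 × 100 = 21.053%
Salt term: 16.6 × (-0.05) = -0.83
GC term: 0.41 × 21.053 = 8.632; length term: −675/19 = −35.526
Tm = 81.5 + (-0.83) + 8.632 − 35.526 = 53.776 → 53.8°C

53.8°C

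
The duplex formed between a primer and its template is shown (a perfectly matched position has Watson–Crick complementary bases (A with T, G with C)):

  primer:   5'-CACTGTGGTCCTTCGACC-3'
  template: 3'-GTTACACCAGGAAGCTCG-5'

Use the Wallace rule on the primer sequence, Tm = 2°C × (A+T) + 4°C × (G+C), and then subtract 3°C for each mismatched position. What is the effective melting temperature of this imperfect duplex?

Primer base counts: A=2, T=5, G=4, C=7 → A+T=7, G+C=11
Perfect-match Tm = 2(7) + 4(11) = 14 + 44 = 58°C
Mismatches (positions where the bases are not complementary): 2 (at positions 3, 17)
Effective Tm = 58 − 2×3 = 58 − 6 = 52°C

52°C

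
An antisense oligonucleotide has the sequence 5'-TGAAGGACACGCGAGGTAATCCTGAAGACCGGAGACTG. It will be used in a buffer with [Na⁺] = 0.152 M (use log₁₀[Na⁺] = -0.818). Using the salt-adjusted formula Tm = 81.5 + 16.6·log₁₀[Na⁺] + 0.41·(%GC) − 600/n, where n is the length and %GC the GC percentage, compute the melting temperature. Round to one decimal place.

74.8°C

Length n = 38. Counting bases: A=12, T=5, G=13, C=8
G+C = 21, so %GC = 21/38 × 100 = 55.263%
Salt term: 16.6 × (-0.818) = -13.579
GC term: 0.41 × 55.263 = 22.658; length term: −600/38 = −15.789
Tm = 81.5 + (-13.579) + 22.658 − 15.789 = 74.79 → 74.8°C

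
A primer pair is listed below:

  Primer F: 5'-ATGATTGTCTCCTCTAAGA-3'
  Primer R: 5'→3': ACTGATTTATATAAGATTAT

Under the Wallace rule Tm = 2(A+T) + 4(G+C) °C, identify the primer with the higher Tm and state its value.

Primer F, 52°C

Primer F: A+T=12, G+C=7 → Tm = 2(12)+4(7) = 52°C
Primer R: A+T=17, G+C=3 → Tm = 2(17)+4(3) = 46°C
52°C vs 46°C → primer F is higher.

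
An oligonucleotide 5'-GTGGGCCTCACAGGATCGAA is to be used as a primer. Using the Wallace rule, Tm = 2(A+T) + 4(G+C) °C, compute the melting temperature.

64°C

Counting bases: A=5, G=7, C=5, T=3
AT pairs contribute 8, GC pairs contribute 12.
Tm = 4·12 + 2·8 = 48 + 16 = 64°C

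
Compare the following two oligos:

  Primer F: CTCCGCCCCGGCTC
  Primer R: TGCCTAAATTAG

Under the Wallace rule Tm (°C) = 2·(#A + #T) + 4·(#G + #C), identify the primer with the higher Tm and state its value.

Primer F, 52°C

Primer F: A+T=2, G+C=12 → Tm = 2(2)+4(12) = 52°C
Primer R: A+T=8, G+C=4 → Tm = 2(8)+4(4) = 32°C
52°C vs 32°C → primer F is higher.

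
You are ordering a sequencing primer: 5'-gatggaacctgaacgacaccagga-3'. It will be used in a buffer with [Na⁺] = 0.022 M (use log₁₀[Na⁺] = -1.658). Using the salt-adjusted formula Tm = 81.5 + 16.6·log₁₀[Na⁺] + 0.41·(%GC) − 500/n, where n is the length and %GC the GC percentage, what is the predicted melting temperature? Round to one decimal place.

55.4°C

Length n = 24. Scanning the sequence gives A=9, T=2, C=6, G=7.
G+C = 13, so %GC = 13/24 × 100 = 54.167%
Salt term: 16.6 × (-1.658) = -27.523
GC term: 0.41 × 54.167 = 22.208; length term: −500/24 = −20.833
Tm = 81.5 + (-27.523) + 22.208 − 20.833 = 55.352 → 55.4°C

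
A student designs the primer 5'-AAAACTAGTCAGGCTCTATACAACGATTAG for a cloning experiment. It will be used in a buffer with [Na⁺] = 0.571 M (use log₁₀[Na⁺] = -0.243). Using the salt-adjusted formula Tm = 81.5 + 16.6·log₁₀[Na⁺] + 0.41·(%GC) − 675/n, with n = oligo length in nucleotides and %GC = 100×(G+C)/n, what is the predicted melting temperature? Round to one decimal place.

Length n = 30. Scanning the sequence gives G=5, T=7, A=12, C=6.
G+C = 11, so %GC = 11/30 × 100 = 36.667%
Salt term: 16.6 × (-0.243) = -4.034
GC term: 0.41 × 36.667 = 15.033; length term: −675/30 = −22.5
Tm = 81.5 + (-4.034) + 15.033 − 22.5 = 69.999 → 70.0°C

70.0°C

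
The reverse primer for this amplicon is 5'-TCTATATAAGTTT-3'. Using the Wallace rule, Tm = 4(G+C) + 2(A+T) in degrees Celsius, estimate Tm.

30°C

Scanning the sequence gives T=7, G=1, A=4, C=1.
AT pairs contribute 11, GC pairs contribute 2.
Tm = 2(11) + 4(2) = 22 + 8 = 30°C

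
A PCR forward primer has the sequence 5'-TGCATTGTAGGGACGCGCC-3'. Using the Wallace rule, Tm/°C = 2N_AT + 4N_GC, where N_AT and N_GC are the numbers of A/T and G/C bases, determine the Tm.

Scanning the sequence gives C=5, G=7, A=3, T=4.
So N_AT = 7 and N_GC = 12.
Tm = 2(7) + 4(12) = 14 + 48 = 62°C

62°C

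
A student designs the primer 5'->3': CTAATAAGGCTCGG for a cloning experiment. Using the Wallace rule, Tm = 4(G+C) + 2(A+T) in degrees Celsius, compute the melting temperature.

42°C

Scanning the sequence gives C=3, A=4, T=3, G=4.
AT pairs contribute 7, GC pairs contribute 7.
Tm = 4·7 + 2·7 = 28 + 14 = 42°C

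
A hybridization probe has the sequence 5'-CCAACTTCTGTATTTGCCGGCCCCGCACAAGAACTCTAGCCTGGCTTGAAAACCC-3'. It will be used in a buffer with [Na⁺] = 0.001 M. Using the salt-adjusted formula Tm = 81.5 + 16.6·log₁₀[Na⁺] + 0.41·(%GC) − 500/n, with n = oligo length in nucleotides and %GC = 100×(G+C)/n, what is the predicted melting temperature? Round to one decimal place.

Length n = 55. Scanning the sequence gives G=10, T=12, A=13, C=20.
G+C = 30, so %GC = 30/55 × 100 = 54.545%
Salt term: 16.6 × (-3) = -49.8
GC term: 0.41 × 54.545 = 22.363; length term: −500/55 = −9.091
Tm = 81.5 + (-49.8) + 22.363 − 9.091 = 44.972 → 45.0°C

45.0°C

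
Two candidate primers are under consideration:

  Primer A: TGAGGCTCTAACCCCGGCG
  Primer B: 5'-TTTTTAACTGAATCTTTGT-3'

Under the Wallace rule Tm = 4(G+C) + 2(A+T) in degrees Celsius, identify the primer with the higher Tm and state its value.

Primer A, 64°C

Primer A: A+T=6, G+C=13 → Tm = 2(6)+4(13) = 64°C
Primer B: A+T=15, G+C=4 → Tm = 2(15)+4(4) = 46°C
64°C vs 46°C → primer A is higher.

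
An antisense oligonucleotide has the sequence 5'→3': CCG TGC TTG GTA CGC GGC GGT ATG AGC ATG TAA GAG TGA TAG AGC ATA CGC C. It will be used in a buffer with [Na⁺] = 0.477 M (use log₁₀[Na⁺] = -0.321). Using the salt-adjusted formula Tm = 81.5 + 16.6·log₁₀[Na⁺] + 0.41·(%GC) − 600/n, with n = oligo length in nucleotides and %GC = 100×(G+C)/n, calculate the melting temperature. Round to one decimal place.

87.5°C

Length n = 52. Base counts: G=18, C=11, T=11, A=12
G+C = 29, so %GC = 29/52 × 100 = 55.769%
Salt term: 16.6 × (-0.321) = -5.329
GC term: 0.41 × 55.769 = 22.865; length term: −600/52 = −11.538
Tm = 81.5 + (-5.329) + 22.865 − 11.538 = 87.498 → 87.5°C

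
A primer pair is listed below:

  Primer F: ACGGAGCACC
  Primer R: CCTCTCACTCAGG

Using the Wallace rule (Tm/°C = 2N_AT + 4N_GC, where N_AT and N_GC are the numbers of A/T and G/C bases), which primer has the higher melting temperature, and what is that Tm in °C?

Primer R, 42°C

Primer F: A+T=3, G+C=7 → Tm = 2(3)+4(7) = 34°C
Primer R: A+T=5, G+C=8 → Tm = 2(5)+4(8) = 42°C
34°C vs 42°C → primer R is higher.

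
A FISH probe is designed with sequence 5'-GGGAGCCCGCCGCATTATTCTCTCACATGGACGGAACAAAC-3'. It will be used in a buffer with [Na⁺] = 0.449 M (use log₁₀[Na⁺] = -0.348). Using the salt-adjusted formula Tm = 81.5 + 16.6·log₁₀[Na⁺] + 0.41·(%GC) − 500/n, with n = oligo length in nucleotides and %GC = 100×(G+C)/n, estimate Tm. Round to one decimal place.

Length n = 41. G=10, C=13, A=11, T=7
G+C = 23, so %GC = 23/41 × 100 = 56.098%
Salt term: 16.6 × (-0.348) = -5.777
GC term: 0.41 × 56.098 = 23; length term: −500/41 = −12.195
Tm = 81.5 + (-5.777) + 23 − 12.195 = 86.528 → 86.5°C

86.5°C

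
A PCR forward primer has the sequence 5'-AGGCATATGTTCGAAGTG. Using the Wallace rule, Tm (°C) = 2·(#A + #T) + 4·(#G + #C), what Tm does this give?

52°C

Scanning the sequence gives T=5, A=5, C=2, G=6.
So N_AT = 10 and N_GC = 8.
Tm = 2×10 + 4×8 = 52°C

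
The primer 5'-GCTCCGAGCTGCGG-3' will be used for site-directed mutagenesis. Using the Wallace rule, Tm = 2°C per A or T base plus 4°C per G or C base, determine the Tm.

50°C

Base counts: G=6, A=1, C=5, T=2
So N_AT = 3 and N_GC = 11.
Tm = 2(3) + 4(11) = 6 + 44 = 50°C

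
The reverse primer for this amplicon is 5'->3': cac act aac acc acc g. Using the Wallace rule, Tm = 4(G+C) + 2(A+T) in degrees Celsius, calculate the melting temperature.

50°C

A=6, T=1, G=1, C=8
So N_AT = 7 and N_GC = 9.
Tm = 4·9 + 2·7 = 36 + 14 = 50°C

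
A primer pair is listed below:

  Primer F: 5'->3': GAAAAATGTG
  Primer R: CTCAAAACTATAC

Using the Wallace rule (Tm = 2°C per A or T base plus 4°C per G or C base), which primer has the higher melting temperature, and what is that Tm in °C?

Primer R, 34°C

Primer F: A+T=7, G+C=3 → Tm = 2(7)+4(3) = 26°C
Primer R: A+T=9, G+C=4 → Tm = 2(9)+4(4) = 34°C
26°C vs 34°C → primer R is higher.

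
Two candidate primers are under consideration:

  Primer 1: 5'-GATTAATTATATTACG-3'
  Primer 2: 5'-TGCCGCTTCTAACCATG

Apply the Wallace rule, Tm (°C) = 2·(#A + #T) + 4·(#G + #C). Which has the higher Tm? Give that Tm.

Primer 1: A+T=13, G+C=3 → Tm = 2(13)+4(3) = 38°C
Primer 2: A+T=8, G+C=9 → Tm = 2(8)+4(9) = 52°C
38°C vs 52°C → primer 2 is higher.

Primer 2, 52°C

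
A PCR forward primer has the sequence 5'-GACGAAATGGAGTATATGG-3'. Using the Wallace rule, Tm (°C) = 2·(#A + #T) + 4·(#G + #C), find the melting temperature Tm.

Counting bases: C=1, A=7, T=4, G=7
A+T = 11, G+C = 8
Tm = 2(11) + 4(8) = 22 + 32 = 54°C

54°C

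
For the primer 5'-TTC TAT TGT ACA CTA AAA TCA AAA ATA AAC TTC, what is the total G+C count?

7

Scanning the sequence gives T=11, G=1, C=6, A=15.
Total G or C: 1 + 6 = 7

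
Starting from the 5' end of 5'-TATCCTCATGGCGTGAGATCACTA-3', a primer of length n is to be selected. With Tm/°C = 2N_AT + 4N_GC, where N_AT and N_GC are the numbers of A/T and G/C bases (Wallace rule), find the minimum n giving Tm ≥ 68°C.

First 22 bases: TATCCTCATGGCGTGAGATCAC → Tm = 66°C (< 68°C)
First 23 bases: TATCCTCATGGCGTGAGATCACT → Tm = 68°C (≥ 68°C)
Each additional base adds 2°C (A/T) or 4°C (G/C), so Tm is non-decreasing in n; n = 23 is the first length to reach 68°C.

n = 23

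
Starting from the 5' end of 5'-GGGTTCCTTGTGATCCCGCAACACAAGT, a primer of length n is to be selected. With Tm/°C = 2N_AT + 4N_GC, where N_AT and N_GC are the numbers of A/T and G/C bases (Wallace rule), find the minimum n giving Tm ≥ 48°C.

n = 16

First 15 bases: GGGTTCCTTGTGATC → Tm = 46°C (< 48°C)
First 16 bases: GGGTTCCTTGTGATCC → Tm = 50°C (≥ 48°C)
Since every base adds ≥2°C, Tm only increases with n, so the threshold is first crossed at n = 16.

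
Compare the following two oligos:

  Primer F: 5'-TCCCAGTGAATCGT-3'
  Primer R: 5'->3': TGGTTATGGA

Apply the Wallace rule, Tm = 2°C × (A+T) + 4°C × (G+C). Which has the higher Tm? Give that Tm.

Primer F: A+T=7, G+C=7 → Tm = 2(7)+4(7) = 42°C
Primer R: A+T=6, G+C=4 → Tm = 2(6)+4(4) = 28°C
42°C vs 28°C → primer F is higher.

Primer F, 42°C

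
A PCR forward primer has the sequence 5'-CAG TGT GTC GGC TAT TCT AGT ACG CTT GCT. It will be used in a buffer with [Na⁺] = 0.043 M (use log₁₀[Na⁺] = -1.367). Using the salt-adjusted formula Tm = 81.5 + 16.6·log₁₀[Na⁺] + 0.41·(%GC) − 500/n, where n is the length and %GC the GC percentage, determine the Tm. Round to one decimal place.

62.6°C

Length n = 30. C=7, T=11, A=4, G=8
G+C = 15, so %GC = 15/30 × 100 = 50%
Salt term: 16.6 × (-1.367) = -22.692
GC term: 0.41 × 50 = 20.5; length term: −500/30 = −16.667
Tm = 81.5 + (-22.692) + 20.5 − 16.667 = 62.641 → 62.6°C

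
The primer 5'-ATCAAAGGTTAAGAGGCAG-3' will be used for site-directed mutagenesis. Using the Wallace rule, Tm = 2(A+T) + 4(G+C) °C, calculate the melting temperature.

G=6, C=2, T=3, A=8
A+T = 11, G+C = 8
Tm = 4·8 + 2·11 = 32 + 22 = 54°C

54°C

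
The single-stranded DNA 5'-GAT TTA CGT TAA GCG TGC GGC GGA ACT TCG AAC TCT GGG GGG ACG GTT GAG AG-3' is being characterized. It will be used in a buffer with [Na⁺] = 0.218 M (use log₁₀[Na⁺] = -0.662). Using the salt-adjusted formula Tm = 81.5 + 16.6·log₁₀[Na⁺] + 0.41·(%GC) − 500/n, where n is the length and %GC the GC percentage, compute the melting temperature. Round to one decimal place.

Length n = 53. Scanning the sequence gives T=12, A=11, G=21, C=9.
G+C = 30, so %GC = 30/53 × 100 = 56.604%
Salt term: 16.6 × (-0.662) = -10.989
GC term: 0.41 × 56.604 = 23.208; length term: −500/53 = −9.434
Tm = 81.5 + (-10.989) + 23.208 − 9.434 = 84.285 → 84.3°C

84.3°C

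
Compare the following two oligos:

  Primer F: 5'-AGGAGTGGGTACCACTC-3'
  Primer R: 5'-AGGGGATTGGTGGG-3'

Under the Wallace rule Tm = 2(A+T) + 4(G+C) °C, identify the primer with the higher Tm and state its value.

Primer F, 54°C

Primer F: A+T=7, G+C=10 → Tm = 2(7)+4(10) = 54°C
Primer R: A+T=5, G+C=9 → Tm = 2(5)+4(9) = 46°C
54°C vs 46°C → primer F is higher.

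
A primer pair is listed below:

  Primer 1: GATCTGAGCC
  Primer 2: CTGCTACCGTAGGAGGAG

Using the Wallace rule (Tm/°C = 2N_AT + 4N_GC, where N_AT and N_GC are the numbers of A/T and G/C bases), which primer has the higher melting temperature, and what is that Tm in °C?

Primer 2, 58°C

Primer 1: A+T=4, G+C=6 → Tm = 2(4)+4(6) = 32°C
Primer 2: A+T=7, G+C=11 → Tm = 2(7)+4(11) = 58°C
32°C vs 58°C → primer 2 is higher.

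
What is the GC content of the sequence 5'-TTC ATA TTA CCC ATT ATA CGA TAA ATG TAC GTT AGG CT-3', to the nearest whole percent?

32%

Counting bases: G=5, T=14, C=7, A=12
G+C = 5 + 7 = 12 out of 38 bases
%GC = 12/38 × 100 = 31.58% ≈ 32%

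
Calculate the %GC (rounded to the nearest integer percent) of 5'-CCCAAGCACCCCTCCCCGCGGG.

82%

Scanning the sequence gives A=3, C=13, G=5, T=1.
G+C = 5 + 13 = 18 out of 22 bases
%GC = 18/22 × 100 = 81.82% ≈ 82%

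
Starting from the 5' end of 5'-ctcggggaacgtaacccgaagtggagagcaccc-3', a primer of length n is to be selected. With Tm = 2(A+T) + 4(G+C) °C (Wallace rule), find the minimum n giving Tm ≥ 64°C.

First 19 bases: CTCGGGGAACGTAACCCGA → Tm = 62°C (< 64°C)
First 20 bases: CTCGGGGAACGTAACCCGAA → Tm = 64°C (≥ 64°C)
Since every base adds ≥2°C, Tm only increases with n, so the threshold is first crossed at n = 20.

n = 20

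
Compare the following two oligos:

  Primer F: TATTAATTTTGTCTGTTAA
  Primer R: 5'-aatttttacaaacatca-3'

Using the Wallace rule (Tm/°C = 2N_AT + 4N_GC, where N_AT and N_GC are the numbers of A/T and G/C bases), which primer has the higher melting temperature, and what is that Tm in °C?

Primer F: A+T=16, G+C=3 → Tm = 2(16)+4(3) = 44°C
Primer R: A+T=14, G+C=3 → Tm = 2(14)+4(3) = 40°C
44°C vs 40°C → primer F is higher.

Primer F, 44°C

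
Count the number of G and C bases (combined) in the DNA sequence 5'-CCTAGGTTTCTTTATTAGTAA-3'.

6

Base counts: C=3, A=5, G=3, T=10
G+C = 3 + 3 = 6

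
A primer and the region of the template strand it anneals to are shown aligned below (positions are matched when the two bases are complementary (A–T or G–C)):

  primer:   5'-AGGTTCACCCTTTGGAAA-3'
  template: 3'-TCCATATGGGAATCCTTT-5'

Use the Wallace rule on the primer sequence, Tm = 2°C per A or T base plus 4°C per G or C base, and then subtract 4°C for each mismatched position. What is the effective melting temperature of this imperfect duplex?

40°C

Primer base counts: A=5, T=5, G=4, C=4 → A+T=10, G+C=8
Perfect-match Tm = 2(10) + 4(8) = 20 + 32 = 52°C
Mismatches (positions where the bases are not complementary): 3 (at positions 5, 6, 13)
Effective Tm = 52 − 3×4 = 52 − 12 = 40°C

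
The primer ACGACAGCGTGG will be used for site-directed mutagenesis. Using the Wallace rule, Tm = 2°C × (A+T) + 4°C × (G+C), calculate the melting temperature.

40°C

Counting bases: G=5, A=3, C=3, T=1
AT pairs contribute 4, GC pairs contribute 8.
Tm = 4·8 + 2·4 = 32 + 8 = 40°C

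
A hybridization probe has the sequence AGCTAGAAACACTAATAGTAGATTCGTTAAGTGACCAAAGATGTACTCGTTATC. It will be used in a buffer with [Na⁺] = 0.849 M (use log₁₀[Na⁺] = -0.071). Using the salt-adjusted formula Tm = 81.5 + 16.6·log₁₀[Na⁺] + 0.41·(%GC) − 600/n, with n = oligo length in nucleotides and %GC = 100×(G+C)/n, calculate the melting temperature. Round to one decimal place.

83.6°C

Length n = 54. Base counts: T=15, G=10, C=9, A=20
G+C = 19, so %GC = 19/54 × 100 = 35.185%
Salt term: 16.6 × (-0.071) = -1.179
GC term: 0.41 × 35.185 = 14.426; length term: −600/54 = −11.111
Tm = 81.5 + (-1.179) + 14.426 − 11.111 = 83.636 → 83.6°C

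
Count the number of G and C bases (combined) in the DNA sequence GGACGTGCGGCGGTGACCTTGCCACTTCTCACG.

T=7, A=4, C=11, G=11
Total G or C: 11 + 11 = 22

22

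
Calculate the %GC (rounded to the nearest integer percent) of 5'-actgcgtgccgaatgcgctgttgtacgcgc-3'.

63%

G=10, A=4, T=7, C=9
G+C = 10 + 9 = 19 out of 30 bases
%GC = 19/30 × 100 = 63.33% ≈ 63%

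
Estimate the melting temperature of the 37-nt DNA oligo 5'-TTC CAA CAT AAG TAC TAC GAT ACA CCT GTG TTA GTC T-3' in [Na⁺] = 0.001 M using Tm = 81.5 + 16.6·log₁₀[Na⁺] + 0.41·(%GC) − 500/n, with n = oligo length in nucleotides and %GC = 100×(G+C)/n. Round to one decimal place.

33.7°C

Length n = 37. Base counts: C=9, A=11, G=5, T=12
G+C = 14, so %GC = 14/37 × 100 = 37.838%
Salt term: 16.6 × (-3) = -49.8
GC term: 0.41 × 37.838 = 15.514; length term: −500/37 = −13.514
Tm = 81.5 + (-49.8) + 15.514 − 13.514 = 33.7 → 33.7°C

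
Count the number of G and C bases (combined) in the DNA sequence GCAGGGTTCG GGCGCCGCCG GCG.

20

G=12, A=1, C=8, T=2
G+C = 12 + 8 = 20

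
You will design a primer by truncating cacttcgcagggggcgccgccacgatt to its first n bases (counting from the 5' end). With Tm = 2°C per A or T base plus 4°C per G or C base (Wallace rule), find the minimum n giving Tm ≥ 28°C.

First 8 bases: CACTTCGC → Tm = 26°C (< 28°C)
First 9 bases: CACTTCGCA → Tm = 28°C (≥ 28°C)
Each additional base adds 2°C (A/T) or 4°C (G/C), so Tm is non-decreasing in n; n = 9 is the first length to reach 28°C.

n = 9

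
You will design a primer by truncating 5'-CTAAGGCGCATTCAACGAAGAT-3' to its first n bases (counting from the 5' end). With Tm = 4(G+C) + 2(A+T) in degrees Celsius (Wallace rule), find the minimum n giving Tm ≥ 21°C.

First 6 bases: CTAAGG → Tm = 18°C (< 21°C)
First 7 bases: CTAAGGC → Tm = 22°C (≥ 21°C)
Each additional base adds 2°C (A/T) or 4°C (G/C), so Tm is non-decreasing in n; n = 7 is the first length to reach 21°C.

n = 7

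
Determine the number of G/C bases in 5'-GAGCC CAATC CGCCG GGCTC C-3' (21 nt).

16

Counting bases: A=3, C=10, G=6, T=2
Total G or C: 6 + 10 = 16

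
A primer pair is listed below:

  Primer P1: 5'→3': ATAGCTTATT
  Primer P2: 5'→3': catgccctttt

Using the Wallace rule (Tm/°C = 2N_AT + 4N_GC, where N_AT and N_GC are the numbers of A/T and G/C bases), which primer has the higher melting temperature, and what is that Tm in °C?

Primer P1: A+T=8, G+C=2 → Tm = 2(8)+4(2) = 24°C
Primer P2: A+T=6, G+C=5 → Tm = 2(6)+4(5) = 32°C
24°C vs 32°C → primer P2 is higher.

Primer P2, 32°C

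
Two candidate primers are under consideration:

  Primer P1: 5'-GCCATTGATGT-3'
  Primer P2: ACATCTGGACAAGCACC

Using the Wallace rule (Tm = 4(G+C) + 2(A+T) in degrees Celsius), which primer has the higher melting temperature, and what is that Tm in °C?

Primer P1: A+T=6, G+C=5 → Tm = 2(6)+4(5) = 32°C
Primer P2: A+T=8, G+C=9 → Tm = 2(8)+4(9) = 52°C
32°C vs 52°C → primer P2 is higher.

Primer P2, 52°C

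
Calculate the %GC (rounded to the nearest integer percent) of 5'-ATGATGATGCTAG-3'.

38%

Counting bases: G=4, T=4, C=1, A=4
G+C = 4 + 1 = 5 out of 13 bases
%GC = 5/13 × 100 = 38.46% ≈ 38%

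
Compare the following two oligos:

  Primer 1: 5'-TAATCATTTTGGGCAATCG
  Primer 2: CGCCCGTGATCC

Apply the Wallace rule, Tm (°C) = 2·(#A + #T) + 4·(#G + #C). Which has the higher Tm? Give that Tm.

Primer 1, 52°C

Primer 1: A+T=12, G+C=7 → Tm = 2(12)+4(7) = 52°C
Primer 2: A+T=3, G+C=9 → Tm = 2(3)+4(9) = 42°C
52°C vs 42°C → primer 1 is higher.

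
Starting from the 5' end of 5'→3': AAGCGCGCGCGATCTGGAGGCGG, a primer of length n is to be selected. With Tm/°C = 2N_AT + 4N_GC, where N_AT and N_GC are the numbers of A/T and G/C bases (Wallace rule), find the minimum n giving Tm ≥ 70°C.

First 20 bases: AAGCGCGCGCGATCTGGAGG → Tm = 68°C (< 70°C)
First 21 bases: AAGCGCGCGCGATCTGGAGGC → Tm = 72°C (≥ 70°C)
Since every base adds ≥2°C, Tm only increases with n, so the threshold is first crossed at n = 21.

n = 21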